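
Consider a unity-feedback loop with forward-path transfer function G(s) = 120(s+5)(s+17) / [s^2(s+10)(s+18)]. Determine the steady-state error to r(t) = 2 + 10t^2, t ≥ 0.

System type = 2 (two poles at s=0). Taking each input component in turn:
  • 2: tracked with zero error.
  • 10t^2: e_ss = 20/K_a with K_a=170/3 → 6/17.
Total e_ss = 6/17.

6/17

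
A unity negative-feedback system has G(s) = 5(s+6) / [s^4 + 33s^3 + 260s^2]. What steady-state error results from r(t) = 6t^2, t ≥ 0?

The denominator has no term below 260s^2 — 2 poles at s=0, type 2.
K_a = lim_{s→0} s^2·G(s) = 5·6 / 260 = 3/26.
r(t) = 6t^2 gives R(s) = 12/s^3.
e_ss = 12/K_a = 12/(3/26) = 104.

104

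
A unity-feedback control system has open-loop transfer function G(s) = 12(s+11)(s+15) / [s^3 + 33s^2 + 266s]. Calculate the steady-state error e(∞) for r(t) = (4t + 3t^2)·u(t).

The denominator has no term below 266s — 1 pole at s=0, type 1. By superposition:
  • 4t: e_ss = 4/K_v with K_v=990/133 → 266/495.
  • 3t^2: a type-1 system cannot track it, e_ss → ∞.
The unbounded component dominates.

infinity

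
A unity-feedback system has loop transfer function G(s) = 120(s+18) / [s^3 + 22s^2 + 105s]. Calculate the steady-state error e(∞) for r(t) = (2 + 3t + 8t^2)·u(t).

Factoring s from the denominator leaves a polynomial with constant term 105, so the system is type 1. By superposition:
  • 2: tracked with zero error.
  • 3t: e_ss = 3/K_v with K_v=144/7 → 7/48.
  • 8t^2: a type-1 system cannot track it, e_ss → ∞.
The unbounded component dominates.

infinity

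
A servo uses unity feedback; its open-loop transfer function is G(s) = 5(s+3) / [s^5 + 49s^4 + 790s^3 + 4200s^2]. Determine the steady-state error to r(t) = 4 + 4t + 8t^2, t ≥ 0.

4480

Lowest-order denominator term is 4200s^2, so the open loop has 2 poles at the origin → type 2 system. Treating each term separately:
  • 4: tracked with zero error.
  • 4t: tracked with zero error.
  • 8t^2: e_ss = 16/K_a with K_a=1/280 → 4480.
Total e_ss = 4480.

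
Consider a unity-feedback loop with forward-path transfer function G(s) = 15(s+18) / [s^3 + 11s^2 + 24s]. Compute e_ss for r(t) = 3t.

The denominator has no term below 24s — 1 pole at s=0, type 1.
K_v = lim_{s→0} s·G(s) = 15·18 / 24 = 11.25.
e_ss = 3/K_v = 3/11.25 = 4/15.

4/15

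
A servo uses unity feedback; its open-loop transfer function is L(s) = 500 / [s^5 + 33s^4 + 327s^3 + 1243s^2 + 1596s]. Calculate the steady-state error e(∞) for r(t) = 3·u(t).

Factoring s from the denominator leaves a polynomial with constant term 1596, so the system is type 1.
K_p = ∞ for a type-1 system; e_ss to a step is zero.

0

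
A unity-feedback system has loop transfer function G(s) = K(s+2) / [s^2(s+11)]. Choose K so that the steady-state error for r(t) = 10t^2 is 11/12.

120

Two free integrators in G(s): this is a type 2 system.
K_a = lim_{s→0} s^2·G(s) = K·2 / (11) = (2/11)·K.
e_ss = 20/K_a = 11/12 ⇒ K_a = 240/11 ⇒ K = (240/11)/(2/11) = 120.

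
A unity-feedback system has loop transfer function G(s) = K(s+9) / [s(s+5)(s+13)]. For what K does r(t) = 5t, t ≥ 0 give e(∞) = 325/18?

2

The open loop has one pole at the origin → type 1 system.
K_v = lim_{s→0} s·G(s) = K·9 / (5·13) = (9/65)·K.
e_ss = 5/K_v = 325/18 ⇒ K_v = 18/65 ⇒ K = (18/65)/(9/65) = 2.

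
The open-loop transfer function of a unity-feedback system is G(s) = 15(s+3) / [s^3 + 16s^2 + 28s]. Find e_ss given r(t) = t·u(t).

Lowest-order denominator term is 28s, so the open loop has 1 pole at the origin → type 1 system.
K_v = lim_{s→0} s·G(s) = 15·3 / 28 = 45/28.
e_ss = 1/K_v = 1/(45/28) = 28/45.

28/45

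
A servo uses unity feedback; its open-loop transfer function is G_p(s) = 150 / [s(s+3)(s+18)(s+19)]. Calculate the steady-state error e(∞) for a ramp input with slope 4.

27.36

G_p(s) has one factor of s in the denominator, so the system is type 1.
K_v = lim_{s→0} s·G_p(s) = 150 / (3·18·19) = 25/171.
e_ss = 4/K_v = 4/(25/171) = 27.36.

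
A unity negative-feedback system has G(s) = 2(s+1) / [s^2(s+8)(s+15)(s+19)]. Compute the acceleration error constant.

System type = 2 (two poles at s=0).
K_a = lim_{s→0} s^2·G(s) = 2·1 / (8·15·19) = 1/1140.

1/1140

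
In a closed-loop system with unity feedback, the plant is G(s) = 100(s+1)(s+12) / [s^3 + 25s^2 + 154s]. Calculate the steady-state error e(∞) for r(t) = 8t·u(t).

77/75

The denominator has no term below 154s — 1 pole at s=0, type 1.
K_v = lim_{s→0} s·G(s) = 100·1·12 / 154 = 600/77.
e_ss = 8/K_v = 8/(600/77) = 77/75.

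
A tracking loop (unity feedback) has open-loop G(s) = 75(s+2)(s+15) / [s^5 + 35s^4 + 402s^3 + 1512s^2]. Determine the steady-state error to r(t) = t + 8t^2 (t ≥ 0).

Factoring s^2 from the denominator leaves a polynomial with constant term 1512, so the system is type 2. By superposition:
  • t: tracked with zero error.
  • 8t^2: e_ss = 16/K_a with K_a=125/84 → 10.752.
Total e_ss = 10.752.

10.752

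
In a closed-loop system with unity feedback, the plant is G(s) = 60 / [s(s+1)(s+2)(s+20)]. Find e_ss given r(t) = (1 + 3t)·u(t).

G(s) has one factor of s in the denominator, so the system is type 1. Treating each term separately:
  • 1: tracked with zero error.
  • 3t: e_ss = 3/K_v with K_v=1.5 → 2.
Total e_ss = 2.

2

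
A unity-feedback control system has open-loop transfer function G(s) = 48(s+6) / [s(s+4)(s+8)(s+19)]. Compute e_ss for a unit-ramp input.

System type = 1 (one pole at s=0).
K_v = lim_{s→0} s·G(s) = 48·6 / (4·8·19) = 9/19.
e_ss = 1/K_v = 1/(9/19) = 19/9.

19/9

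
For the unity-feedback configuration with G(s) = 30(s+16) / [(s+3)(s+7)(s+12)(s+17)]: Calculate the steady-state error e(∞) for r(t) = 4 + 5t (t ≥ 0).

No free integrators in G(s): this is a type 0 system. By superposition:
  • 4: e_ss = 4/(1+K_p) with K_p=40/357 → 1428/397.
  • 5t: a type-0 system cannot track it, e_ss → ∞.
The unbounded component dominates.

infinity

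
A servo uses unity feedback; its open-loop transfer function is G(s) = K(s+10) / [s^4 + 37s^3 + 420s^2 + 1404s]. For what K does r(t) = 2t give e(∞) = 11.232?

Factoring s from the denominator leaves a polynomial with constant term 1404, so the system is type 1.
K_v = lim_{s→0} s·G(s) = K·10 / 1404 = (5/702)·K.
e_ss = 2/K_v = 11.232 ⇒ K_v = 125/702 ⇒ K = (125/702)/(5/702) = 25.

25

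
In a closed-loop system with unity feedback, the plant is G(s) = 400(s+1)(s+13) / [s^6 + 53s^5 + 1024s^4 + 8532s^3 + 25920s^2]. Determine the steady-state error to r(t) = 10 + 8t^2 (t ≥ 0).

Lowest-order denominator term is 25920s^2, so the open loop has 2 poles at the origin → type 2 system. By superposition:
  • 10: tracked with zero error.
  • 8t^2: e_ss = 16/K_a with K_a=65/324 → 5184/65.
Total e_ss = 5184/65.

5184/65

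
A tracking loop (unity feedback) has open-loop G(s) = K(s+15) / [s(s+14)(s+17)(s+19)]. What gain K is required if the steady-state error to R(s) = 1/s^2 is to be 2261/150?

System type = 1 (one pole at s=0).
K_v = lim_{s→0} s·G(s) = K·15 / (14·17·19) = (15/4522)·K.
e_ss = 1/K_v = 2261/150 ⇒ K_v = 150/2261 ⇒ K = (150/2261)/(15/4522) = 20.

20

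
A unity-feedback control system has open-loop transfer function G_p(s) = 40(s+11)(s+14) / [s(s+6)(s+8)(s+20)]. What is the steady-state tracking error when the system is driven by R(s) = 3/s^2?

36/77

The open loop has one pole at the origin → type 1 system.
K_v = lim_{s→0} s·G_p(s) = 40·11·14 / (6·8·20) = 77/12.
e_ss = 3/K_v = 3/(77/12) = 36/77.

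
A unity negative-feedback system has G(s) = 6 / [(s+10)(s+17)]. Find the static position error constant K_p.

3/85

System type = 0 (no poles at s=0).
K_p = lim_{s→0} G(s) = 6 / (10·17) = 3/85.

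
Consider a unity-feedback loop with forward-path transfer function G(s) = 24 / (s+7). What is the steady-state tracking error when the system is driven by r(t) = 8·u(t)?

G(s) has no factors of s in the denominator, so the system is type 0.
K_p = lim_{s→0} G(s) = 24 / (7) = 24/7.
e_ss = 8/(1 + K_p) = 8/(31/7) = 56/31.

56/31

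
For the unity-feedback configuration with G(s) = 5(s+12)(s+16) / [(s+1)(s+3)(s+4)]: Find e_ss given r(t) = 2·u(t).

System type = 0 (no poles at s=0).
K_p = lim_{s→0} G(s) = 5·12·16 / (1·3·4) = 80.
e_ss = 2/(1 + K_p) = 2/81.

2/81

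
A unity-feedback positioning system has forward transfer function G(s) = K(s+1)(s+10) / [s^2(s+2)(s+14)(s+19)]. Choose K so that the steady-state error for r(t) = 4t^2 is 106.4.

System type = 2 (two poles at s=0).
K_a = lim_{s→0} s^2·G(s) = K·1·10 / (2·14·19) = (5/266)·K.
e_ss = 8/K_a = 106.4 ⇒ K_a = 10/133 ⇒ K = (10/133)/(5/266) = 4.

4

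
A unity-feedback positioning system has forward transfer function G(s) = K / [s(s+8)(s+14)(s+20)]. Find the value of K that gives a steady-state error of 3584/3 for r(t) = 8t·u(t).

15

One free integrator in G(s): this is a type 1 system.
K_v = lim_{s→0} s·G(s) = K / (8·14·20) = (1/2240)·K.
e_ss = 8/K_v = 3584/3 ⇒ K_v = 3/448 ⇒ K = (3/448)/(1/2240) = 15.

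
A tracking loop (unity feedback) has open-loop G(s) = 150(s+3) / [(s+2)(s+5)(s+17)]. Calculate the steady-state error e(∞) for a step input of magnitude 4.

34/31

System type = 0 (no poles at s=0).
K_p = lim_{s→0} G(s) = 150·3 / (2·5·17) = 45/17.
e_ss = 4/(1 + K_p) = 4/(62/17) = 34/31.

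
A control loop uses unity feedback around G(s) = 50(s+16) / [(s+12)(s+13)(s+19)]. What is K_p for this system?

200/741

System type = 0 (no poles at s=0).
K_p = lim_{s→0} G(s) = 50·16 / (12·13·19) = 200/741.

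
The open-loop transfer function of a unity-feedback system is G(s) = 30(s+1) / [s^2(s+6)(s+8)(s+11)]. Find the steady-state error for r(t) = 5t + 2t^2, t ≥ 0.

The open loop has two poles at the origin → type 2 system. Taking each input component in turn:
  • 5t: tracked with zero error.
  • 2t^2: e_ss = 4/K_a with K_a=5/88 → 70.4.
Total e_ss = 70.4.

70.4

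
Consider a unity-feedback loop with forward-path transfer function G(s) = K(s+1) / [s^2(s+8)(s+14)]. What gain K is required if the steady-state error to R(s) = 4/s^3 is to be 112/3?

System type = 2 (two poles at s=0).
K_a = lim_{s→0} s^2·G(s) = K·1 / (8·14) = (1/112)·K.
e_ss = 4/K_a = 112/3 ⇒ K_a = 3/28 ⇒ K = (3/28)/(1/112) = 12.

12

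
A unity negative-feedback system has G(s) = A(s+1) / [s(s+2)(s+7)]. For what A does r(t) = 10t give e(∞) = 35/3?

One free integrator in G(s): this is a type 1 system.
K_v = lim_{s→0} s·G(s) = A·1 / (2·7) = (1/14)·A.
e_ss = 10/K_v = 35/3 ⇒ K_v = 6/7 ⇒ A = (6/7)/(1/14) = 12.

12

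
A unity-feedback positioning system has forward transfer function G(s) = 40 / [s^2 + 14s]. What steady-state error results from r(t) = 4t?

1.4

The denominator has no term below 14s — 1 pole at s=0, type 1.
K_v = lim_{s→0} s·G(s) = 40 / 14 = 20/7.
e_ss = 4/K_v = 4/(20/7) = 1.4.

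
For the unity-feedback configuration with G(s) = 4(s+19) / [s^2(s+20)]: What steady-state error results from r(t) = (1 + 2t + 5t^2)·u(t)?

50/19

System type = 2 (two poles at s=0). By superposition:
  • 1: tracked with zero error.
  • 2t: tracked with zero error.
  • 5t^2: e_ss = 10/K_a with K_a=3.8 → 50/19.
Total e_ss = 50/19.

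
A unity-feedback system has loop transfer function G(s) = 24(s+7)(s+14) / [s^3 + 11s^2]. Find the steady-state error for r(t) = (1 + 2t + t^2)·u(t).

11/1176

Lowest-order denominator term is 11s^2, so the open loop has 2 poles at the origin → type 2 system. By superposition:
  • 1: tracked with zero error.
  • 2t: tracked with zero error.
  • t^2: e_ss = 2/K_a with K_a=2352/11 → 11/1176.
Total e_ss = 11/1176.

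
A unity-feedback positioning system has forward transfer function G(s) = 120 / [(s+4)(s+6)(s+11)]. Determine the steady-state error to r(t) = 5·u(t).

3.4375

System type = 0 (no poles at s=0).
K_p = lim_{s→0} G(s) = 120 / (4·6·11) = 5/11.
e_ss = 5/(1 + K_p) = 5/(16/11) = 3.4375.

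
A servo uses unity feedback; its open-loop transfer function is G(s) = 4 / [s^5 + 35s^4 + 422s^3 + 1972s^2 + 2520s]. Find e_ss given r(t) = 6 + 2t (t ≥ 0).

1260

Factoring s from the denominator leaves a polynomial with constant term 2520, so the system is type 1. Treating each term separately:
  • 6: tracked with zero error.
  • 2t: e_ss = 2/K_v with K_v=1/630 → 1260.
Total e_ss = 1260.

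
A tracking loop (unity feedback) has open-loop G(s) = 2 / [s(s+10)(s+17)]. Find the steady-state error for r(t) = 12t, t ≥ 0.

System type = 1 (one pole at s=0).
K_v = lim_{s→0} s·G(s) = 2 / (10·17) = 1/85.
e_ss = 12/K_v = 12/(1/85) = 1020.

1020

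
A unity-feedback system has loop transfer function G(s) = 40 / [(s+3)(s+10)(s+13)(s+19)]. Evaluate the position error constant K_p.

4/741

No free integrators in G(s): this is a type 0 system.
K_p = lim_{s→0} G(s) = 40 / (3·10·13·19) = 4/741.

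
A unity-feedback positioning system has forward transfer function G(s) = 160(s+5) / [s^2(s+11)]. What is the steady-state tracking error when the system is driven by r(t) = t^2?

G(s) has two factors of s in the denominator, so the system is type 2.
K_a = lim_{s→0} s^2·G(s) = 160·5 / (11) = 800/11.
r(t) = t^2 gives R(s) = 2/s^3.
e_ss = 2/K_a = 2/(800/11) = 0.0275.

0.0275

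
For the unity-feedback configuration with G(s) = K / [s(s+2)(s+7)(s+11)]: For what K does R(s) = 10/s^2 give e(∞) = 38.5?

G(s) has one factor of s in the denominator, so the system is type 1.
K_v = lim_{s→0} s·G(s) = K / (2·7·11) = (1/154)·K.
e_ss = 10/K_v = 38.5 ⇒ K_v = 20/77 ⇒ K = (20/77)/(1/154) = 40.

40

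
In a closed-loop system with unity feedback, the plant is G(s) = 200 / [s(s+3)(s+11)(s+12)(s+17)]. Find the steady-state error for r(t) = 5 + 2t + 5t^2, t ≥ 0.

The open loop has one pole at the origin → type 1 system. Taking each input component in turn:
  • 5: tracked with zero error.
  • 2t: e_ss = 2/K_v with K_v=50/1683 → 67.32.
  • 5t^2: a type-1 system cannot track it, e_ss → ∞.
The unbounded component dominates.

infinity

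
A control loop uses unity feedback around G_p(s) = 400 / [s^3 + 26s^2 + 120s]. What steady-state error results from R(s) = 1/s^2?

0.3

Lowest-order denominator term is 120s, so the open loop has 1 pole at the origin → type 1 system.
K_v = lim_{s→0} s·G_p(s) = 400 / 120 = 10/3.
e_ss = 1/K_v = 1/(10/3) = 0.3.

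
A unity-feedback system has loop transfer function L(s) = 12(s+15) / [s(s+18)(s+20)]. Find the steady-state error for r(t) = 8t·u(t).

System type = 1 (one pole at s=0).
K_v = lim_{s→0} s·L(s) = 12·15 / (18·20) = 0.5.
e_ss = 8/K_v = 8/0.5 = 16.

16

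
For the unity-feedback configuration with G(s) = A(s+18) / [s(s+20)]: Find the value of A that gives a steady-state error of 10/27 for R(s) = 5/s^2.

System type = 1 (one pole at s=0).
K_v = lim_{s→0} s·G(s) = A·18 / (20) = 0.9·A.
e_ss = 5/K_v = 10/27 ⇒ K_v = 13.5 ⇒ A = 13.5/0.9 = 15.

15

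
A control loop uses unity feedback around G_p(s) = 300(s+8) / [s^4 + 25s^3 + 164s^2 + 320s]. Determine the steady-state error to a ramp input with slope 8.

The denominator has no term below 320s — 1 pole at s=0, type 1.
K_v = lim_{s→0} s·G_p(s) = 300·8 / 320 = 7.5.
e_ss = 8/K_v = 8/7.5 = 16/15.

16/15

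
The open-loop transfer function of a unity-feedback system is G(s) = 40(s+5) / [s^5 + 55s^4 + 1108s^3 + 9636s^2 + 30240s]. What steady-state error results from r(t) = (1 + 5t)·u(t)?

Factoring s from the denominator leaves a polynomial with constant term 30240, so the system is type 1. Treating each term separately:
  • 1: tracked with zero error.
  • 5t: e_ss = 5/K_v with K_v=5/756 → 756.
Total e_ss = 756.

756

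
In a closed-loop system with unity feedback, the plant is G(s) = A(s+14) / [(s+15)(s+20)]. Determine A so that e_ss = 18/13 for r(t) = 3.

25

System type = 0 (no poles at s=0).
K_p = lim_{s→0} G(s) = A·14 / (15·20) = (7/150)·A.
e_ss = 3/(1 + K_p) = 18/13 ⇒ 1 + (7/150)·A = 13/6 ⇒ A = 25.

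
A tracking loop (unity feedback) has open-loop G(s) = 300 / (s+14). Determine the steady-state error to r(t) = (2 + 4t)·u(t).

infinity

No free integrators in G(s): this is a type 0 system. By superposition:
  • 2: e_ss = 2/(1+K_p) with K_p=150/7 → 14/157.
  • 4t: a type-0 system cannot track it, e_ss → ∞.
The unbounded component dominates.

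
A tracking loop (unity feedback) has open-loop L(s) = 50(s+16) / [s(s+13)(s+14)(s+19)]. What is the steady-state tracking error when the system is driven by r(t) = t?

4.3225

The open loop has one pole at the origin → type 1 system.
K_v = lim_{s→0} s·L(s) = 50·16 / (13·14·19) = 400/1729.
e_ss = 1/K_v = 1/(400/1729) = 4.3225.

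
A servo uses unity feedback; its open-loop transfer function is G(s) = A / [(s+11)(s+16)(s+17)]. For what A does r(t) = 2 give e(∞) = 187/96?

80

System type = 0 (no poles at s=0).
K_p = lim_{s→0} G(s) = A / (11·16·17) = (1/2992)·A.
e_ss = 2/(1 + K_p) = 187/96 ⇒ 1 + (1/2992)·A = 192/187 ⇒ A = 80.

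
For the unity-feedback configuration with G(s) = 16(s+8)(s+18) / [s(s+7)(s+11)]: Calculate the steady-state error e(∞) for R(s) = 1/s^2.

77/2304

One free integrator in G(s): this is a type 1 system.
K_v = lim_{s→0} s·G(s) = 16·8·18 / (7·11) = 2304/77.
e_ss = 1/K_v = 1/(2304/77) = 77/2304.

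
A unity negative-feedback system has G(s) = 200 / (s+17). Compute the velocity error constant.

0

The open loop has no poles at the origin → type 0 system.
K_v = lim_{s→0} s·G(s) = 0 (the extra factor of s kills the finite limit).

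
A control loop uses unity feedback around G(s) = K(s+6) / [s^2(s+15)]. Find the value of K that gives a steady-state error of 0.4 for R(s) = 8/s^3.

50

G(s) has two factors of s in the denominator, so the system is type 2.
K_a = lim_{s→0} s^2·G(s) = K·6 / (15) = 0.4·K.
e_ss = 8/K_a = 0.4 ⇒ K_a = 20 ⇒ K = 20/0.4 = 50.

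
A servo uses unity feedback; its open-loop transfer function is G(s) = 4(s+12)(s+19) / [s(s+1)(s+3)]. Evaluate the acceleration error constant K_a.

0

The open loop has one pole at the origin → type 1 system.
K_a = lim_{s→0} s^2·G(s) = 0 (the extra factor of s kills the finite limit).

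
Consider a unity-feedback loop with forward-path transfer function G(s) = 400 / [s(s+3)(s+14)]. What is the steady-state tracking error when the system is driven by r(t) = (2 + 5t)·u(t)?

The open loop has one pole at the origin → type 1 system. Taking each input component in turn:
  • 2: tracked with zero error.
  • 5t: e_ss = 5/K_v with K_v=200/21 → 0.525.
Total e_ss = 0.525.

0.525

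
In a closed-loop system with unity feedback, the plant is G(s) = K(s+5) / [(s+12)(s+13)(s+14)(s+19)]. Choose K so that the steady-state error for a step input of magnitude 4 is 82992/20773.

10

G(s) has no factors of s in the denominator, so the system is type 0.
K_p = lim_{s→0} G(s) = K·5 / (12·13·14·19) = (5/41496)·K.
e_ss = 4/(1 + K_p) = 82992/20773 ⇒ 1 + (5/41496)·K = 20773/20748 ⇒ K = 10.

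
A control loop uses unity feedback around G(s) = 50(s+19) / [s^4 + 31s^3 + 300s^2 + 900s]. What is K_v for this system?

The denominator has no term below 900s — 1 pole at s=0, type 1.
K_v = lim_{s→0} s·G(s) = 50·19 / 900 = 19/18.

19/18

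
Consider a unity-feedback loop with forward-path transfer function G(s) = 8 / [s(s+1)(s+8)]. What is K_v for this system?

1

One free integrator in G(s): this is a type 1 system.
K_v = lim_{s→0} s·G(s) = 8 / (1·8) = 1.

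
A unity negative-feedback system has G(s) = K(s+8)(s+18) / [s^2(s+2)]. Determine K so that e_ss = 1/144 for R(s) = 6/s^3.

12

Two free integrators in G(s): this is a type 2 system.
K_a = lim_{s→0} s^2·G(s) = K·8·18 / (2) = 72·K.
e_ss = 6/K_a = 1/144 ⇒ K_a = 864 ⇒ K = 864/72 = 12.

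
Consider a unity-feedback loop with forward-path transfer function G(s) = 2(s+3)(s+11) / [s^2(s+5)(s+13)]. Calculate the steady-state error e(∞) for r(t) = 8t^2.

G(s) has two factors of s in the denominator, so the system is type 2.
K_a = lim_{s→0} s^2·G(s) = 2·3·11 / (5·13) = 66/65.
r(t) = 8t^2 gives R(s) = 16/s^3.
e_ss = 16/K_a = 16/(66/65) = 520/33.

520/33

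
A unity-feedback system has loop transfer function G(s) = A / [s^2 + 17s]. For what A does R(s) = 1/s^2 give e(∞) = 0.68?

25

The denominator has no term below 17s — 1 pole at s=0, type 1.
K_v = lim_{s→0} s·G(s) = A / 17 = (1/17)·A.
e_ss = 1/K_v = 0.68 ⇒ K_v = 25/17 ⇒ A = (25/17)/(1/17) = 25.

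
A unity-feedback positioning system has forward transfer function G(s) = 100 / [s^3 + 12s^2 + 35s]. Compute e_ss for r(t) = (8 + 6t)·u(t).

2.1

The denominator has no term below 35s — 1 pole at s=0, type 1. Treating each term separately:
  • 8: tracked with zero error.
  • 6t: e_ss = 6/K_v with K_v=20/7 → 2.1.
Total e_ss = 2.1.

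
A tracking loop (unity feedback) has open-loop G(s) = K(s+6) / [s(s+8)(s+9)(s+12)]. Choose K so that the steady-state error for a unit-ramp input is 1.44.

The open loop has one pole at the origin → type 1 system.
K_v = lim_{s→0} s·G(s) = K·6 / (8·9·12) = (1/144)·K.
e_ss = 1/K_v = 1.44 ⇒ K_v = 25/36 ⇒ K = (25/36)/(1/144) = 100.

100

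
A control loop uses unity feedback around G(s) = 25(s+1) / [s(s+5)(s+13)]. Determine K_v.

5/13

G(s) has one factor of s in the denominator, so the system is type 1.
K_v = lim_{s→0} s·G(s) = 25·1 / (5·13) = 5/13.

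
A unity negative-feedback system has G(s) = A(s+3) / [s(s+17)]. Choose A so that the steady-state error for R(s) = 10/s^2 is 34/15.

25

The open loop has one pole at the origin → type 1 system.
K_v = lim_{s→0} s·G(s) = A·3 / (17) = (3/17)·A.
e_ss = 10/K_v = 34/15 ⇒ K_v = 75/17 ⇒ A = (75/17)/(3/17) = 25.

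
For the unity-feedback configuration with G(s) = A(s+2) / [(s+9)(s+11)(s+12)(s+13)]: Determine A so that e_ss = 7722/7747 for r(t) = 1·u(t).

The open loop has no poles at the origin → type 0 system.
K_p = lim_{s→0} G(s) = A·2 / (9·11·12·13) = (1/7722)·A.
e_ss = 1/(1 + K_p) = 7722/7747 ⇒ 1 + (1/7722)·A = 7747/7722 ⇒ A = 25.

25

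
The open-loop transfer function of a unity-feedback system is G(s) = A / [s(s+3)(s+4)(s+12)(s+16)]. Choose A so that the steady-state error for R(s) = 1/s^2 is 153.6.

15

The open loop has one pole at the origin → type 1 system.
K_v = lim_{s→0} s·G(s) = A / (3·4·12·16) = (1/2304)·A.
e_ss = 1/K_v = 153.6 ⇒ K_v = 5/768 ⇒ A = (5/768)/(1/2304) = 15.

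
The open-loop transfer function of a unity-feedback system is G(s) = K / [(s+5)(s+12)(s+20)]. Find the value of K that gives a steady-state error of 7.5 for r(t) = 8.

The open loop has no poles at the origin → type 0 system.
K_p = lim_{s→0} G(s) = K / (5·12·20) = (1/1200)·K.
e_ss = 8/(1 + K_p) = 7.5 ⇒ 1 + (1/1200)·K = 16/15 ⇒ K = 80.

80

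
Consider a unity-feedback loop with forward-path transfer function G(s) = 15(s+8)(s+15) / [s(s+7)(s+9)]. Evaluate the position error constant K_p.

K_p = lim_{s→0} G(s); with 1 pole at the origin the limit diverges, so K_p = ∞.

infinity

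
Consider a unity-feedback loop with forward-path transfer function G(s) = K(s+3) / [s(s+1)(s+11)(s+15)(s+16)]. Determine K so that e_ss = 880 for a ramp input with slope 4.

One free integrator in G(s): this is a type 1 system.
K_v = lim_{s→0} s·G(s) = K·3 / (1·11·15·16) = (1/880)·K.
e_ss = 4/K_v = 880 ⇒ K_v = 1/220 ⇒ K = (1/220)/(1/880) = 4.

4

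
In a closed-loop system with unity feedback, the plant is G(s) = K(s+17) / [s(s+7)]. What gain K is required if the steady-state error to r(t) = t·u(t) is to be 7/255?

15

System type = 1 (one pole at s=0).
K_v = lim_{s→0} s·G(s) = K·17 / (7) = (17/7)·K.
e_ss = 1/K_v = 7/255 ⇒ K_v = 255/7 ⇒ K = (255/7)/(17/7) = 15.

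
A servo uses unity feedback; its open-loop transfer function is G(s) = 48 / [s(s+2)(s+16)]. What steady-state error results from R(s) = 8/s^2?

16/3

G(s) has one factor of s in the denominator, so the system is type 1.
K_v = lim_{s→0} s·G(s) = 48 / (2·16) = 1.5.
e_ss = 8/K_v = 8/1.5 = 16/3.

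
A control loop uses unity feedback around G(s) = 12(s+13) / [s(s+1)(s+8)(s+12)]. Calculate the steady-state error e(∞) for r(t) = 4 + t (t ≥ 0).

G(s) has one factor of s in the denominator, so the system is type 1. Treating each term separately:
  • 4: tracked with zero error.
  • t: e_ss = 1/K_v with K_v=1.625 → 8/13.
Total e_ss = 8/13.

8/13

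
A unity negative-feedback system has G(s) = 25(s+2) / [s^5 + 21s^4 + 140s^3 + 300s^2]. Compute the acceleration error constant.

1/6

The denominator has no term below 300s^2 — 2 poles at s=0, type 2.
K_a = lim_{s→0} s^2·G(s) = 25·2 / 300 = 1/6.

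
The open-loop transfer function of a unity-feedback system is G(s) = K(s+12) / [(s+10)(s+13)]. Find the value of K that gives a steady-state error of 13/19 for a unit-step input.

G(s) has no factors of s in the denominator, so the system is type 0.
K_p = lim_{s→0} G(s) = K·12 / (10·13) = (6/65)·K.
e_ss = 1/(1 + K_p) = 13/19 ⇒ 1 + (6/65)·K = 19/13 ⇒ K = 5.

5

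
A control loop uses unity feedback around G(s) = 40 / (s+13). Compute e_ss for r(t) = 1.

No free integrators in G(s): this is a type 0 system.
K_p = lim_{s→0} G(s) = 40 / (13) = 40/13.
e_ss = 1/(1 + K_p) = 1/(53/13) = 13/53.

13/53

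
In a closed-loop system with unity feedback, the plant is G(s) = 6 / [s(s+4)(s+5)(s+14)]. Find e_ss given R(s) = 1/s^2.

G(s) has one factor of s in the denominator, so the system is type 1.
K_v = lim_{s→0} s·G(s) = 6 / (4·5·14) = 3/140.
e_ss = 1/K_v = 1/(3/140) = 140/3.

140/3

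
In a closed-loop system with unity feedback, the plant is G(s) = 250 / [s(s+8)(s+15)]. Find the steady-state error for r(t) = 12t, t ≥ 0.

One free integrator in G(s): this is a type 1 system.
K_v = lim_{s→0} s·G(s) = 250 / (8·15) = 25/12.
e_ss = 12/K_v = 12/(25/12) = 5.76.

5.76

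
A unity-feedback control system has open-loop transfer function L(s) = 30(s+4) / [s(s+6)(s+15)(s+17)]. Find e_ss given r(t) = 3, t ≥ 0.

0

L(s) has one factor of s in the denominator, so the system is type 1.
A type-1 system has K_p = ∞, so it tracks a step input with zero steady-state error.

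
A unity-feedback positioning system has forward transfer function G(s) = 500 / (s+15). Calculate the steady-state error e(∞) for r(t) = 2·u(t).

The open loop has no poles at the origin → type 0 system.
K_p = lim_{s→0} G(s) = 500 / (15) = 100/3.
e_ss = 2/(1 + K_p) = 2/(103/3) = 6/103.

6/103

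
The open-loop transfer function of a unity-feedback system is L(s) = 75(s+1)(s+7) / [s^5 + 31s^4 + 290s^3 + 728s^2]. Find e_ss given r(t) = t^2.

208/75

Lowest-order denominator term is 728s^2, so the open loop has 2 poles at the origin → type 2 system.
K_a = lim_{s→0} s^2·L(s) = 75·1·7 / 728 = 75/104.
r(t) = t^2 gives R(s) = 2/s^3.
e_ss = 2/K_a = 2/(75/104) = 208/75.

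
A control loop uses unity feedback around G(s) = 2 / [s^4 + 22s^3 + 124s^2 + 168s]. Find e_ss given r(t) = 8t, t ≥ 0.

672

Lowest-order denominator term is 168s, so the open loop has 1 pole at the origin → type 1 system.
K_v = lim_{s→0} s·G(s) = 2 / 168 = 1/84.
e_ss = 8/K_v = 8/(1/84) = 672.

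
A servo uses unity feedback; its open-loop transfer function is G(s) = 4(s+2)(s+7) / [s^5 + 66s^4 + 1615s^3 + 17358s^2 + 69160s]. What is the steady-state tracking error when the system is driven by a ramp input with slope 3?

The denominator has no term below 69160s — 1 pole at s=0, type 1.
K_v = lim_{s→0} s·G(s) = 4·2·7 / 69160 = 1/1235.
e_ss = 3/K_v = 3/(1/1235) = 3705.

3705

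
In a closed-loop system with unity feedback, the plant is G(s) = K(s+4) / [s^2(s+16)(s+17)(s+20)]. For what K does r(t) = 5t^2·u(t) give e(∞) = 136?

Two free integrators in G(s): this is a type 2 system.
K_a = lim_{s→0} s^2·G(s) = K·4 / (16·17·20) = (1/1360)·K.
e_ss = 10/K_a = 136 ⇒ K_a = 5/68 ⇒ K = (5/68)/(1/1360) = 100.

100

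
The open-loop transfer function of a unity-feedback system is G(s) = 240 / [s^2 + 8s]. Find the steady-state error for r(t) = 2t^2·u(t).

infinity

Lowest-order denominator term is 8s, so the open loop has 1 pole at the origin → type 1 system.
K_a = lim_{s→0} s^2·G(s) = 0; the steady-state error to this parabolic input grows without bound.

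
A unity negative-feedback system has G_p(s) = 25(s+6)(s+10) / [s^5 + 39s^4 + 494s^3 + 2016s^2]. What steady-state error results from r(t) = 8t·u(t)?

The denominator has no term below 2016s^2 — 2 poles at s=0, type 2.
K_v = ∞ for a type-2 system; e_ss to a ramp is zero.

0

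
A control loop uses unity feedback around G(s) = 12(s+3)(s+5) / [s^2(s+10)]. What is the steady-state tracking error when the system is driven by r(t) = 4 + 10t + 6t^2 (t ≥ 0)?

Two free integrators in G(s): this is a type 2 system. By superposition:
  • 4: tracked with zero error.
  • 10t: tracked with zero error.
  • 6t^2: e_ss = 12/K_a with K_a=18 → 2/3.
Total e_ss = 2/3.

2/3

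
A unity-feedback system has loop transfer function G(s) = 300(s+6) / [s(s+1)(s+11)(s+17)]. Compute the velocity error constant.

1800/187

One free integrator in G(s): this is a type 1 system.
K_v = lim_{s→0} s·G(s) = 300·6 / (1·11·17) = 1800/187.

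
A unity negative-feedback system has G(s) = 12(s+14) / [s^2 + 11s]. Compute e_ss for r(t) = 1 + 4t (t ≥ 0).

11/42

Factoring s from the denominator leaves a polynomial with constant term 11, so the system is type 1. Treating each term separately:
  • 1: tracked with zero error.
  • 4t: e_ss = 4/K_v with K_v=168/11 → 11/42.
Total e_ss = 11/42.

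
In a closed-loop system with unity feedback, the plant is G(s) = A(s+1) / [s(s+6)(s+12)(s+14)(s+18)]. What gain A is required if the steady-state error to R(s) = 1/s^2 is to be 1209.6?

One free integrator in G(s): this is a type 1 system.
K_v = lim_{s→0} s·G(s) = A·1 / (6·12·14·18) = (1/18144)·A.
e_ss = 1/K_v = 1209.6 ⇒ K_v = 5/6048 ⇒ A = (5/6048)/(1/18144) = 15.

15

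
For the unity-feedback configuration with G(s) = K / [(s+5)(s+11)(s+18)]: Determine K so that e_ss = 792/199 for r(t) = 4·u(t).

System type = 0 (no poles at s=0).
K_p = lim_{s→0} G(s) = K / (5·11·18) = (1/990)·K.
e_ss = 4/(1 + K_p) = 792/199 ⇒ 1 + (1/990)·K = 199/198 ⇒ K = 5.

5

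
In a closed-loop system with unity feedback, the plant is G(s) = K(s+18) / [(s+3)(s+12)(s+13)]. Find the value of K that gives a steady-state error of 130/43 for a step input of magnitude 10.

System type = 0 (no poles at s=0).
K_p = lim_{s→0} G(s) = K·18 / (3·12·13) = (1/26)·K.
e_ss = 10/(1 + K_p) = 130/43 ⇒ 1 + (1/26)·K = 43/13 ⇒ K = 60.

60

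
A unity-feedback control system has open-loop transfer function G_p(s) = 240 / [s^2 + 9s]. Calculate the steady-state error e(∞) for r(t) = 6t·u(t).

Lowest-order denominator term is 9s, so the open loop has 1 pole at the origin → type 1 system.
K_v = lim_{s→0} s·G_p(s) = 240 / 9 = 80/3.
e_ss = 6/K_v = 6/(80/3) = 0.225.

0.225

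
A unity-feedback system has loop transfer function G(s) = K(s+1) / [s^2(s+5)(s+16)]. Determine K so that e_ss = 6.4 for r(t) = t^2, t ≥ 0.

25

System type = 2 (two poles at s=0).
K_a = lim_{s→0} s^2·G(s) = K·1 / (5·16) = 0.0125·K.
e_ss = 2/K_a = 6.4 ⇒ K_a = 0.3125 ⇒ K = 0.3125/0.0125 = 25.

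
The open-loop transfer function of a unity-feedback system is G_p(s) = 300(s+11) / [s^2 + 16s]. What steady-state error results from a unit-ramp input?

4/825

Factoring s from the denominator leaves a polynomial with constant term 16, so the system is type 1.
K_v = lim_{s→0} s·G_p(s) = 300·11 / 16 = 206.25.
e_ss = 1/K_v = 1/206.25 = 4/825.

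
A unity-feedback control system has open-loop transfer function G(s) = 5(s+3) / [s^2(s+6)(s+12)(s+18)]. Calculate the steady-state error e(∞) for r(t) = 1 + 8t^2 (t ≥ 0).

Two free integrators in G(s): this is a type 2 system. Treating each term separately:
  • 1: tracked with zero error.
  • 8t^2: e_ss = 16/K_a with K_a=5/432 → 1382.4.
Total e_ss = 1382.4.

1382.4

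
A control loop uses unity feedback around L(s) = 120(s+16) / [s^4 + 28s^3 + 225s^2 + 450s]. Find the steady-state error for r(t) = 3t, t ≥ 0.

Factoring s from the denominator leaves a polynomial with constant term 450, so the system is type 1.
K_v = lim_{s→0} s·L(s) = 120·16 / 450 = 64/15.
e_ss = 3/K_v = 3/(64/15) = 45/64.

45/64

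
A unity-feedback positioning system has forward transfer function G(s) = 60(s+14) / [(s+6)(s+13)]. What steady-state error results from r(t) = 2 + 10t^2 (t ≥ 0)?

infinity

The open loop has no poles at the origin → type 0 system. By superposition:
  • 2: e_ss = 2/(1+K_p) with K_p=140/13 → 26/153.
  • 10t^2: a type-0 system cannot track it, e_ss → ∞.
The unbounded component dominates.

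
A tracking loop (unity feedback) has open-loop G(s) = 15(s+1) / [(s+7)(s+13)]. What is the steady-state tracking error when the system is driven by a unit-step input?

The open loop has no poles at the origin → type 0 system.
K_p = lim_{s→0} G(s) = 15·1 / (7·13) = 15/91.
e_ss = 1/(1 + K_p) = 1/(106/91) = 91/106.

91/106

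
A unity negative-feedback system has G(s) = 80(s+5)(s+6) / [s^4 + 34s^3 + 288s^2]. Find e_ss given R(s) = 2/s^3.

The denominator has no term below 288s^2 — 2 poles at s=0, type 2.
K_a = lim_{s→0} s^2·G(s) = 80·5·6 / 288 = 25/3.
r(t) = t^2 gives R(s) = 2/s^3.
e_ss = 2/K_a = 2/(25/3) = 0.24.

0.24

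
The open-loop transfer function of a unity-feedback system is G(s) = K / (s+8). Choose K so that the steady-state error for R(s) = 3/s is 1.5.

8

The open loop has no poles at the origin → type 0 system.
K_p = lim_{s→0} G(s) = K / (8) = 0.125·K.
e_ss = 3/(1 + K_p) = 1.5 ⇒ 1 + 0.125·K = 2 ⇒ K = 8.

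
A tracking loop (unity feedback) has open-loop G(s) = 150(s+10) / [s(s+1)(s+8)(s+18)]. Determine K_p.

infinity

K_p = lim_{s→0} G(s); with 1 pole at the origin the limit diverges, so K_p = ∞.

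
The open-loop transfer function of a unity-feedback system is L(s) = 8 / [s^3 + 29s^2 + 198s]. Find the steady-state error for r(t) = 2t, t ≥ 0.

49.5

Lowest-order denominator term is 198s, so the open loop has 1 pole at the origin → type 1 system.
K_v = lim_{s→0} s·L(s) = 8 / 198 = 4/99.
e_ss = 2/K_v = 2/(4/99) = 49.5.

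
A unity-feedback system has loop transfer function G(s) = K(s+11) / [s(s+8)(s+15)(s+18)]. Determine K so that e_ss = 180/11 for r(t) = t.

12

System type = 1 (one pole at s=0).
K_v = lim_{s→0} s·G(s) = K·11 / (8·15·18) = (11/2160)·K.
e_ss = 1/K_v = 180/11 ⇒ K_v = 11/180 ⇒ K = (11/180)/(11/2160) = 12.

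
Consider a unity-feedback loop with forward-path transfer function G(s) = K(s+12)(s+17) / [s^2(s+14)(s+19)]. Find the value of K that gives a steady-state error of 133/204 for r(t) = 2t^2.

Two free integrators in G(s): this is a type 2 system.
K_a = lim_{s→0} s^2·G(s) = K·12·17 / (14·19) = (102/133)·K.
e_ss = 4/K_a = 133/204 ⇒ K_a = 816/133 ⇒ K = (816/133)/(102/133) = 8.

8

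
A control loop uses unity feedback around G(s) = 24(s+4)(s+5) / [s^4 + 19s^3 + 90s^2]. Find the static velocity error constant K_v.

K_v = lim_{s→0} s·G(s); with 2 poles at the origin the limit diverges, so K_v = ∞.

infinity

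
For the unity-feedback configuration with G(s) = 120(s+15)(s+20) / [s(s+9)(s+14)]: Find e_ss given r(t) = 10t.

System type = 1 (one pole at s=0).
K_v = lim_{s→0} s·G(s) = 120·15·20 / (9·14) = 2000/7.
e_ss = 10/K_v = 10/(2000/7) = 0.035.

0.035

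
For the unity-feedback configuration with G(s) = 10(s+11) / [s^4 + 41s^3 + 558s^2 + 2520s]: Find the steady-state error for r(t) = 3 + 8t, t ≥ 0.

Lowest-order denominator term is 2520s, so the open loop has 1 pole at the origin → type 1 system. Taking each input component in turn:
  • 3: tracked with zero error.
  • 8t: e_ss = 8/K_v with K_v=11/252 → 2016/11.
Total e_ss = 2016/11.

2016/11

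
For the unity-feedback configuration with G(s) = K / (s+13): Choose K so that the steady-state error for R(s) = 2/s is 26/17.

4

System type = 0 (no poles at s=0).
K_p = lim_{s→0} G(s) = K / (13) = (1/13)·K.
e_ss = 2/(1 + K_p) = 26/17 ⇒ 1 + (1/13)·K = 17/13 ⇒ K = 4.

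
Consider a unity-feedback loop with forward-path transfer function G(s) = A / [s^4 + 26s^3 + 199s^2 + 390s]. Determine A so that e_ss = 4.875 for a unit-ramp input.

Lowest-order denominator term is 390s, so the open loop has 1 pole at the origin → type 1 system.
K_v = lim_{s→0} s·G(s) = A / 390 = (1/390)·A.
e_ss = 1/K_v = 4.875 ⇒ K_v = 8/39 ⇒ A = (8/39)/(1/390) = 80.

80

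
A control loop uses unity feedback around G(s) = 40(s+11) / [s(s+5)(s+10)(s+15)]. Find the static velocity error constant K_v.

44/75

System type = 1 (one pole at s=0).
K_v = lim_{s→0} s·G(s) = 40·11 / (5·10·15) = 44/75.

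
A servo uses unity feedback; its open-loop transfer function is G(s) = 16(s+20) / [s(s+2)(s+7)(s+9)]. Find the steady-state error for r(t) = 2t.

0.7875

G(s) has one factor of s in the denominator, so the system is type 1.
K_v = lim_{s→0} s·G(s) = 16·20 / (2·7·9) = 160/63.
e_ss = 2/K_v = 2/(160/63) = 0.7875.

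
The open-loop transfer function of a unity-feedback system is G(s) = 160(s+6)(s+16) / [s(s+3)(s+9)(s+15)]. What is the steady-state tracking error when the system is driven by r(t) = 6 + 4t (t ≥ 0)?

27/256

One free integrator in G(s): this is a type 1 system. Treating each term separately:
  • 6: tracked with zero error.
  • 4t: e_ss = 4/K_v with K_v=1024/27 → 27/256.
Total e_ss = 27/256.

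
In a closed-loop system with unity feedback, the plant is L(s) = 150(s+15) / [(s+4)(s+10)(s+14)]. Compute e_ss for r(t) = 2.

112/281

L(s) has no factors of s in the denominator, so the system is type 0.
K_p = lim_{s→0} L(s) = 150·15 / (4·10·14) = 225/56.
e_ss = 2/(1 + K_p) = 2/(281/56) = 112/281.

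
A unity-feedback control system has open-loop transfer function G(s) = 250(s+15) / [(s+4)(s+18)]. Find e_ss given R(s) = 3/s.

36/637

No free integrators in G(s): this is a type 0 system.
K_p = lim_{s→0} G(s) = 250·15 / (4·18) = 625/12.
e_ss = 3/(1 + K_p) = 3/(637/12) = 36/637.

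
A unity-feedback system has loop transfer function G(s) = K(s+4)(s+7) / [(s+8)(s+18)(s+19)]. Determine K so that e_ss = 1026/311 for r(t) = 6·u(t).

80

No free integrators in G(s): this is a type 0 system.
K_p = lim_{s→0} G(s) = K·4·7 / (8·18·19) = (7/684)·K.
e_ss = 6/(1 + K_p) = 1026/311 ⇒ 1 + (7/684)·K = 311/171 ⇒ K = 80.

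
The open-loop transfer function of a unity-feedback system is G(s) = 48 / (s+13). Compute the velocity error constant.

System type = 0 (no poles at s=0).
K_v = lim_{s→0} s·G(s) = 0 (the extra factor of s kills the finite limit).

0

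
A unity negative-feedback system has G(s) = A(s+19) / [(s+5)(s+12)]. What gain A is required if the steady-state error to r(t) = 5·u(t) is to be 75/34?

G(s) has no factors of s in the denominator, so the system is type 0.
K_p = lim_{s→0} G(s) = A·19 / (5·12) = (19/60)·A.
e_ss = 5/(1 + K_p) = 75/34 ⇒ 1 + (19/60)·A = 34/15 ⇒ A = 4.

4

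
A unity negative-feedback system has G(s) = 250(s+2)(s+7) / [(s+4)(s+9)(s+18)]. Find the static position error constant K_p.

System type = 0 (no poles at s=0).
K_p = lim_{s→0} G(s) = 250·2·7 / (4·9·18) = 875/162.

875/162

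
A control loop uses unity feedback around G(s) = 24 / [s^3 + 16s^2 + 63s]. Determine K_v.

Factoring s from the denominator leaves a polynomial with constant term 63, so the system is type 1.
K_v = lim_{s→0} s·G(s) = 24 / 63 = 8/21.

8/21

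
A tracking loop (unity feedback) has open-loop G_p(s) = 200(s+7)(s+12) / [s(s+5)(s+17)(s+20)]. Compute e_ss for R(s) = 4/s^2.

The open loop has one pole at the origin → type 1 system.
K_v = lim_{s→0} s·G_p(s) = 200·7·12 / (5·17·20) = 168/17.
e_ss = 4/K_v = 4/(168/17) = 17/42.

17/42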